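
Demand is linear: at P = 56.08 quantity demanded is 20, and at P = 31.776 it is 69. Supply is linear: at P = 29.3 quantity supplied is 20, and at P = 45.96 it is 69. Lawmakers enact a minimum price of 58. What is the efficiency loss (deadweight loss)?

Demand slope = (31.776 − 56.08)/(69 − 20) = −0.496, so P = 66 − 0.496Q.
Supply slope = (45.96 − 29.3)/(69 − 20) = 0.34, so P = 22.5 + 0.34Q.
Competitive equilibrium: 66 − 0.496Q = 22.5 + 0.34Q → Q* = 52.0335, P* = 40.1914.
At the floor P = 58, quantity demanded = (66 − 58)/0.496 = 16.129.
Sellers' marginal cost at Q' = 16.129: 22.5 + 0.34·16.129 = 27.9839.
ΔQ = 52.0335 − 16.129 = 35.9045; wedge = 58 − 27.9839 = 30.0161.
Welfare loss = ½ × 35.9045 × 30.0161 = 538.86.

538.86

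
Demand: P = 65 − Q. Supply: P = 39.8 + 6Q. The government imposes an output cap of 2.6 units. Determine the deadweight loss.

Competitive equilibrium: 65 − Q = 39.8 + 6Q → Q* = 3.6, P* = 61.4.
At Q = 2.6: demand price = 65 − 1·2.6 = 62.4; supply price = 39.8 + 6·2.6 = 55.4.
ΔQ = 3.6 − 2.6 = 1; wedge = 62.4 − 55.4 = 7.
Welfare loss = ½ × 1 × 7 = 3.50.

3.50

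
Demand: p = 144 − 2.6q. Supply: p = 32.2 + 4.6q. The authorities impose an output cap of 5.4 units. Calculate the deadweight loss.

369.26

Competitive equilibrium: 144 − 2.6q = 32.2 + 4.6q → q* = 15.5278, p* = 103.6278.
At q = 5.4: demand price = 144 − 2.6·5.4 = 129.96; supply price = 32.2 + 4.6·5.4 = 57.04.
Δq = 15.5278 − 5.4 = 10.1278; wedge = 129.96 − 57.04 = 72.92.
Deadweight loss = ½ × 10.1278 × 72.92 = 369.26.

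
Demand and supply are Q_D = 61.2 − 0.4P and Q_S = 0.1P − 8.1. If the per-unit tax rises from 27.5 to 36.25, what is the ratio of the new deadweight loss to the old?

1.738

In inverse form: demand P = 153 − 2.5Q, supply P = 81 + 10Q.
Competitive equilibrium: 153 − 2.5Q = 81 + 10Q → Q* = 5.76, P* = 138.6.
For a per-unit tax t: ΔQ = t/12.5, so DWL = ½·t·(t/12.5) = t²/25.
At t = 27.5: DWL = 30.25. At t = 36.25: DWL = 52.5625.
Ratio = (36.25/27.5)² = 1.738.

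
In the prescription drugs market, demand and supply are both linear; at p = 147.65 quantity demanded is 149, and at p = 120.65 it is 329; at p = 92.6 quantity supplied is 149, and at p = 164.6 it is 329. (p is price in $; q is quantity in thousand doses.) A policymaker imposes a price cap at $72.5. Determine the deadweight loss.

$6215.66 thousand

Demand slope = (120.65 − 147.65)/(329 − 149) = −0.15, so p = 170 − 0.15q.
Supply slope = (164.6 − 92.6)/(329 − 149) = 0.4, so p = 33 + 0.4q.
Competitive equilibrium: 170 − 0.15q = 33 + 0.4q → q* = 249.0909, p* = 132.6364.
At the ceiling p = 72.5, quantity supplied = (72.5 − 33)/0.4 = 98.75.
Willingness to pay at q' = 98.75: 170 − 0.15·98.75 = 155.1875.
Δq = 249.0909 − 98.75 = 150.3409; wedge = 155.1875 − 72.5 = 82.6875.
Deadweight loss = ½ × 150.3409 × 82.6875 = $6215.66 thousand.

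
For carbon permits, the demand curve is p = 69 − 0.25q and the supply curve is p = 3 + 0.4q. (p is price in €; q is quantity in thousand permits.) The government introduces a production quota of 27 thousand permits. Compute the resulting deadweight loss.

€1805.69 thousand

Competitive equilibrium: 69 − 0.25q = 3 + 0.4q → q* = 101.53846, p* = 43.61538.
At q = 27: demand price = 69 − 0.25·27 = 62.25; supply price = 3 + 0.4·27 = 13.8.
Δq = 101.53846 − 27 = 74.53846; wedge = 62.25 − 13.8 = 48.45.
Welfare loss = ½ × 74.53846 × 48.45 = €1805.69 thousand.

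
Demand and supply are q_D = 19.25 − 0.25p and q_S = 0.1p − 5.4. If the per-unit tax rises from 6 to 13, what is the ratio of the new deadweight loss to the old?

In inverse form: demand p = 77 − 4q, supply p = 54 + 10q.
Competitive equilibrium: 77 − 4q = 54 + 10q → q* = 1.6429, p* = 70.4286.
For a per-unit tax t: Δq = t/14, so DWL = ½·t·(t/14) = t²/28.
At t = 6: DWL = 1.286. At t = 13: DWL = 6.036.
Ratio = (13/6)² = 4.694.

4.694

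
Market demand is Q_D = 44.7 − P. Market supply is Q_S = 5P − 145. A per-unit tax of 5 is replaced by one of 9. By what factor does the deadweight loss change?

3.24

In inverse form: demand P = 44.7 − Q, supply P = 29 + 0.2Q.
Competitive equilibrium: 44.7 − Q = 29 + 0.2Q → Q* = 13.0833, P* = 31.6167.
For a per-unit tax t: ΔQ = t/1.2, so DWL = ½·t·(t/1.2) = t²/2.4.
At t = 5: DWL = 10.417. At t = 9: DWL = 33.75.
Ratio = (9/5)² = 3.24.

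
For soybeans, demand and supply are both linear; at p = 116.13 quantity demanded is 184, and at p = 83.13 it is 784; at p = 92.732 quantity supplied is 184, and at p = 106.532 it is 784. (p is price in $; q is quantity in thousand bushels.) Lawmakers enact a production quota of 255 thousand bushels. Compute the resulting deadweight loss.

Demand slope = (83.13 − 116.13)/(784 − 184) = −0.055, so p = 126.25 − 0.055q.
Supply slope = (106.532 − 92.732)/(784 − 184) = 0.023, so p = 88.5 + 0.023q.
Competitive equilibrium: 126.25 − 0.055q = 88.5 + 0.023q → q* = 483.9744, p* = 99.6314.
At q = 255: demand price = 126.25 − 0.055·255 = 112.225; supply price = 88.5 + 0.023·255 = 94.365.
Δq = 483.9744 − 255 = 228.9744; wedge = 112.225 − 94.365 = 17.86.
The triangle = ½ × 228.9744 × 17.86 = $2044.74 thousand.

$2044.74 thousand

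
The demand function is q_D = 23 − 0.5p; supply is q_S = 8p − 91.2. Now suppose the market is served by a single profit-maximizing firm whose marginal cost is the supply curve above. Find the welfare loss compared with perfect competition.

In inverse form: demand p = 46 − 2q, supply p = 11.4 + 0.125q.
Competitive equilibrium: 46 − 2q = 11.4 + 0.125q → q* = 16.2824, p* = 13.4353.
Marginal revenue: MR = 46 − 4q. Set MR = MC: 46 − 4q = 11.4 + 0.125q → q_m = 8.3879.
Price p_m = 46 − 2·8.3879 = 29.2242; MC(q_m) = 11.4 + 0.125·8.3879 = 12.4485.
Competitive q* = 16.2824, so Δq = 7.8945; wedge = 29.2242 − 12.4485 = 16.7757.
The triangle = ½ × 7.8945 × 16.7757 = 66.22.

66.22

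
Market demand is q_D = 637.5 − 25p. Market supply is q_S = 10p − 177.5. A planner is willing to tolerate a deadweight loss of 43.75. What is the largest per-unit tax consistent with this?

In inverse form: demand p = 25.5 − 0.04q, supply p = 17.75 + 0.1q.
Competitive equilibrium: 25.5 − 0.04q = 17.75 + 0.1q → q* = 55.3571, p* = 23.2857.
A tax t gives Δq = t/0.14 and wedge t, so DWL = t²/0.28.
t²/0.28 = 43.75 → t² = 12.25 → t = 3.5.

3.5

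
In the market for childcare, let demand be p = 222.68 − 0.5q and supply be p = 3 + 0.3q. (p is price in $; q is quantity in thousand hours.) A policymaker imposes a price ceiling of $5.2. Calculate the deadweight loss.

Competitive equilibrium: 222.68 − 0.5q = 3 + 0.3q → q* = 274.6, p* = 85.38.
At the ceiling p = 5.2, quantity supplied = (5.2 − 3)/0.3 = 7.33333.
Willingness to pay at q' = 7.33333: 222.68 − 0.5·7.33333 = 219.01334.
Δq = 274.6 − 7.33333 = 267.26667; wedge = 219.01334 − 5.2 = 213.81334.
Deadweight loss = ½ × 267.26667 × 213.81334 = $28572.59 thousand.

$28572.59 thousand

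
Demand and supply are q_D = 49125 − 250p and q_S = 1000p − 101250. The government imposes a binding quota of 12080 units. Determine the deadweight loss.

In inverse form: demand p = 196.5 − 0.004q, supply p = 101.25 + 0.001q.
Competitive equilibrium: 196.5 − 0.004q = 101.25 + 0.001q → q* = 19050, p* = 120.3.
At q = 12080: demand price = 196.5 − 0.004·12080 = 148.18; supply price = 101.25 + 0.001·12080 = 113.33.
Δq = 19050 − 12080 = 6970; wedge = 148.18 − 113.33 = 34.85.
Deadweight loss = ½ × 6970 × 34.85 = 121452.25.

121452.25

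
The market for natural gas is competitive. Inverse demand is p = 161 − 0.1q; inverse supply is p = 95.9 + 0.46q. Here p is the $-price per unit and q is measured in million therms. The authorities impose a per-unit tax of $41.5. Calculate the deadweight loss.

Competitive equilibrium: 161 − 0.1q = 95.9 + 0.46q → q* = 116.25, p* = 149.375.
With the tax, the buyer price exceeds the seller price by 41.5: (161 − 0.1q) − (95.9 + 0.46q) = 41.5 → q' = 42.1429.
Δq = 116.25 − 42.1429 = 74.1071; the wedge equals the tax, 41.5.
Deadweight loss = ½ × 74.1071 × 41.5 = $1537.72 million.

$1537.72 million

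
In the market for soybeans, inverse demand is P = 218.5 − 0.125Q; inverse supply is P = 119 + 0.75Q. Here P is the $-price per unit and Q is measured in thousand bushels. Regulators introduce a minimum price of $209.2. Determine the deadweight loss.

$676.21 thousand

Competitive equilibrium: 218.5 − 0.125Q = 119 + 0.75Q → Q* = 113.7143, P* = 204.2857.
At the floor P = 209.2, quantity demanded = (218.5 − 209.2)/0.125 = 74.4.
Sellers' marginal cost at Q' = 74.4: 119 + 0.75·74.4 = 174.8.
ΔQ = 113.7143 − 74.4 = 39.3143; wedge = 209.2 − 174.8 = 34.4.
Deadweight loss = ½ × 39.3143 × 34.4 = $676.21 thousand.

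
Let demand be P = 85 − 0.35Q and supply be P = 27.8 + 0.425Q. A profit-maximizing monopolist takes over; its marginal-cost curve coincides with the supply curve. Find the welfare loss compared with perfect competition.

Competitive equilibrium: 85 − 0.35Q = 27.8 + 0.425Q → Q* = 73.8065, P* = 59.1677.
Marginal revenue: MR = 85 − 0.7Q. Set MR = MC: 85 − 0.7Q = 27.8 + 0.425Q → Q_m = 50.8444.
Price P_m = 85 − 0.35·50.8444 = 67.2045; MC(Q_m) = 27.8 + 0.425·50.8444 = 49.4089.
Competitive Q* = 73.8065, so ΔQ = 22.9621; wedge = 67.2045 − 49.4089 = 17.7956.
Deadweight loss = ½ × 22.9621 × 17.7956 = 204.31.

204.31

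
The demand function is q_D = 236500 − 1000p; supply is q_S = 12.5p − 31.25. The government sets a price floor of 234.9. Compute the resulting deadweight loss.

In inverse form: demand p = 236.5 − 0.001q, supply p = 2.5 + 0.08q.
Competitive equilibrium: 236.5 − 0.001q = 2.5 + 0.08q → q* = 2888.8889, p* = 233.6111.
At the floor p = 234.9, quantity demanded = (236.5 − 234.9)/0.001 = 1600.
Sellers' marginal cost at q' = 1600: 2.5 + 0.08·1600 = 130.5.
Δq = 2888.8889 − 1600 = 1288.8889; wedge = 234.9 − 130.5 = 104.4.
Deadweight loss = ½ × 1288.8889 × 104.4 = 67280.

67280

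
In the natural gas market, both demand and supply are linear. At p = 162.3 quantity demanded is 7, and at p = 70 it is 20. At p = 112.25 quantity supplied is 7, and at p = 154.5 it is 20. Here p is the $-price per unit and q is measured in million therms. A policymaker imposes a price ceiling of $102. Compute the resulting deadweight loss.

Demand slope = (70 − 162.3)/(20 − 7) = −7.1, so p = 212 − 7.1q.
Supply slope = (154.5 − 112.25)/(20 − 7) = 3.25, so p = 89.5 + 3.25q.
Competitive equilibrium: 212 − 7.1q = 89.5 + 3.25q → q* = 11.83575, p* = 127.96618.
At the ceiling p = 102, quantity supplied = (102 − 89.5)/3.25 = 3.84615.
Willingness to pay at q' = 3.84615: 212 − 7.1·3.84615 = 184.69234.
Δq = 11.83575 − 3.84615 = 7.9896; wedge = 184.69234 − 102 = 82.69234.
Deadweight loss = ½ × 7.9896 × 82.69234 = $330.34 million.

$330.34 million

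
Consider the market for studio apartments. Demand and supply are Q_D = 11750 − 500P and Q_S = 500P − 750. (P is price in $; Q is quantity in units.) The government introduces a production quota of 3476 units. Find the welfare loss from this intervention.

$8193.152

In inverse form: demand P = 23.5 − 0.002Q, supply P = 1.5 + 0.002Q.
Competitive equilibrium: 23.5 − 0.002Q = 1.5 + 0.002Q → Q* = 5500, P* = 12.5.
At Q = 3476: demand price = 23.5 − 0.002·3476 = 16.548; supply price = 1.5 + 0.002·3476 = 8.452.
ΔQ = 5500 − 3476 = 2024; wedge = 16.548 − 8.452 = 8.096.
Deadweight loss = ½ × 2024 × 8.096 = $8193.152.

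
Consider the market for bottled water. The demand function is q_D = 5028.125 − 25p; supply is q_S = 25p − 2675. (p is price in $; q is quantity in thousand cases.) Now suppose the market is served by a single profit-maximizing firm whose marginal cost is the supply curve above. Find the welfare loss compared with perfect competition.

In inverse form: demand p = 201.125 − 0.04q, supply p = 107 + 0.04q.
Competitive equilibrium: 201.125 − 0.04q = 107 + 0.04q → q* = 1176.5625, p* = 154.0625.
Marginal revenue: MR = 201.125 − 0.08q. Set MR = MC: 201.125 − 0.08q = 107 + 0.04q → q_m = 784.375.
Price p_m = 201.125 − 0.04·784.375 = 169.75; MC(q_m) = 107 + 0.04·784.375 = 138.375.
Competitive q* = 1176.5625, so Δq = 392.1875; wedge = 169.75 − 138.375 = 31.375.
The triangle = ½ × 392.1875 × 31.375 = $6152.44 thousand.

$6152.44 thousand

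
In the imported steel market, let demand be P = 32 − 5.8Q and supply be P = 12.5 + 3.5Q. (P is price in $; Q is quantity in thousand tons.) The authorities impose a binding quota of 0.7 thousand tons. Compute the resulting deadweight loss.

Competitive equilibrium: 32 − 5.8Q = 12.5 + 3.5Q → Q* = 2.0968, P* = 19.8387.
At Q = 0.7: demand price = 32 − 5.8·0.7 = 27.94; supply price = 12.5 + 3.5·0.7 = 14.95.
ΔQ = 2.0968 − 0.7 = 1.3968; wedge = 27.94 − 14.95 = 12.99.
Deadweight loss = ½ × 1.3968 × 12.99 = $9.07 thousand.

$9.07 thousand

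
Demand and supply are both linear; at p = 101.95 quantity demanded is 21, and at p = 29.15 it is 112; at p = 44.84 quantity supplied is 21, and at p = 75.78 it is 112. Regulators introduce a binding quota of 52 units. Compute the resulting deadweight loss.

Demand slope = (29.15 − 101.95)/(112 − 21) = −0.8, so p = 118.75 − 0.8q.
Supply slope = (75.78 − 44.84)/(112 − 21) = 0.34, so p = 37.7 + 0.34q.
Competitive equilibrium: 118.75 − 0.8q = 37.7 + 0.34q → q* = 71.0965, p* = 61.8728.
At q = 52: demand price = 118.75 − 0.8·52 = 77.15; supply price = 37.7 + 0.34·52 = 55.38.
Δq = 71.0965 − 52 = 19.0965; wedge = 77.15 − 55.38 = 21.77.
Deadweight loss = ½ × 19.0965 × 21.77 = 207.87.

207.87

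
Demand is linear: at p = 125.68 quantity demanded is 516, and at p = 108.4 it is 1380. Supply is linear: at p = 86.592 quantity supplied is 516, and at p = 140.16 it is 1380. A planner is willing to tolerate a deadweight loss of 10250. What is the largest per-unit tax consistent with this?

41

Demand slope = (108.4 − 125.68)/(1380 − 516) = −0.02, so p = 136 − 0.02q.
Supply slope = (140.16 − 86.592)/(1380 − 516) = 0.062, so p = 54.6 + 0.062q.
Competitive equilibrium: 136 − 0.02q = 54.6 + 0.062q → q* = 992.6829, p* = 116.1463.
A tax t gives Δq = t/0.082 and wedge t, so DWL = t²/0.164.
t²/0.164 = 10250 → t² = 1681 → t = 41.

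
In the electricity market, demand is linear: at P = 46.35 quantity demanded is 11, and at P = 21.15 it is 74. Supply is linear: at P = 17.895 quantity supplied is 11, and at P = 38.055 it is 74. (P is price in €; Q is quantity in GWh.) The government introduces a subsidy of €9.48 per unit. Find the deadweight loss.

€62.41

Demand slope = (21.15 − 46.35)/(74 − 11) = −0.4, so P = 50.75 − 0.4Q.
Supply slope = (38.055 − 17.895)/(74 − 11) = 0.32, so P = 14.375 + 0.32Q.
Competitive equilibrium: 50.75 − 0.4Q = 14.375 + 0.32Q → Q* = 50.5208, P* = 30.5417.
The subsidy lowers effective supply by 9.48: P = 4.895 + 0.32Q.
New quantity: 50.75 − 0.4Q = 4.895 + 0.32Q → Q' = 63.6875.
Overproduction ΔQ = 63.6875 − 50.5208 = 13.1667; wedge = subsidy = 9.48.
Deadweight loss = ½ × 13.1667 × 9.48 = €62.41.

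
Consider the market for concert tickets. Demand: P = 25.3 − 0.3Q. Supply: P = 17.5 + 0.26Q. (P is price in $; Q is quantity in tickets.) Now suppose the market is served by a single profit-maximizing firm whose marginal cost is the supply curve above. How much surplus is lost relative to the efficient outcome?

$6.61

Competitive equilibrium: 25.3 − 0.3Q = 17.5 + 0.26Q → Q* = 13.9286, P* = 21.1214.
Marginal revenue: MR = 25.3 − 0.6Q. Set MR = MC: 25.3 − 0.6Q = 17.5 + 0.26Q → Q_m = 9.0698.
Price P_m = 25.3 − 0.3·9.0698 = 22.5791; MC(Q_m) = 17.5 + 0.26·9.0698 = 19.8581.
Competitive Q* = 13.9286, so ΔQ = 4.8588; wedge = 22.5791 − 19.8581 = 2.721.
Deadweight loss = ½ × 4.8588 × 2.721 = $6.61.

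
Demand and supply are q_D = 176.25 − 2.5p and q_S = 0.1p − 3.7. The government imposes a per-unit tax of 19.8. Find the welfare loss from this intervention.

18.85

In inverse form: demand p = 70.5 − 0.4q, supply p = 37 + 10q.
Competitive equilibrium: 70.5 − 0.4q = 37 + 10q → q* = 3.2212, p* = 69.2115.
With the tax, the buyer price exceeds the seller price by 19.8: (70.5 − 0.4q) − (37 + 10q) = 19.8 → q' = 1.3173.
Δq = 3.2212 − 1.3173 = 1.9039; the wedge equals the tax, 19.8.
The triangle = ½ × 1.9039 × 19.8 = 18.85.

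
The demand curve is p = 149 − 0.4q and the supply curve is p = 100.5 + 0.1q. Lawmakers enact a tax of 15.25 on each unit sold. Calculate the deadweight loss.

232.56

Competitive equilibrium: 149 − 0.4q = 100.5 + 0.1q → q* = 97, p* = 110.2.
With the tax, the buyer price exceeds the seller price by 15.25: (149 − 0.4q) − (100.5 + 0.1q) = 15.25 → q' = 66.5.
Δq = 97 − 66.5 = 30.5; the wedge equals the tax, 15.25.
Deadweight loss = ½ × 30.5 × 15.25 = 232.56.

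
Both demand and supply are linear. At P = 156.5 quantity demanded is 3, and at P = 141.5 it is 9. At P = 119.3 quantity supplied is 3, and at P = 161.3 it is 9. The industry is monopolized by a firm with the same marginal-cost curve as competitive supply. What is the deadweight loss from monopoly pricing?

Demand slope = (141.5 − 156.5)/(9 − 3) = −2.5, so P = 164 − 2.5Q.
Supply slope = (161.3 − 119.3)/(9 − 3) = 7, so P = 98.3 + 7Q.
Competitive equilibrium: 164 − 2.5Q = 98.3 + 7Q → Q* = 6.9158, P* = 146.7105.
Marginal revenue: MR = 164 − 5Q. Set MR = MC: 164 − 5Q = 98.3 + 7Q → Q_m = 5.475.
Price P_m = 164 − 2.5·5.475 = 150.3125; MC(Q_m) = 98.3 + 7·5.475 = 136.625.
Competitive Q* = 6.9158, so ΔQ = 1.4408; wedge = 150.3125 − 136.625 = 13.6875.
Welfare loss = ½ × 1.4408 × 13.6875 = 9.86.

9.86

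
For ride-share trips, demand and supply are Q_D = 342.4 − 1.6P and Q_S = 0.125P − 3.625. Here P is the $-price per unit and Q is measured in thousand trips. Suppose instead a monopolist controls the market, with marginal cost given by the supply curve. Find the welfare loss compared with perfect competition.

$9.06 thousand

In inverse form: demand P = 214 − 0.625Q, supply P = 29 + 8Q.
Competitive equilibrium: 214 − 0.625Q = 29 + 8Q → Q* = 21.4493, P* = 200.5942.
Marginal revenue: MR = 214 − 1.25Q. Set MR = MC: 214 − 1.25Q = 29 + 8Q → Q_m = 20.
Price P_m = 214 − 0.625·20 = 201.5; MC(Q_m) = 29 + 8·20 = 189.
Competitive Q* = 21.4493, so ΔQ = 1.4493; wedge = 201.5 − 189 = 12.5.
The triangle = ½ × 1.4493 × 12.5 = $9.06 thousand.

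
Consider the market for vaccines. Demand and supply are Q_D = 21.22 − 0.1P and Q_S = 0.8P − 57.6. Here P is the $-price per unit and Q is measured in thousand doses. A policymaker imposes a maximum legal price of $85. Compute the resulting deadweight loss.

In inverse form: demand P = 212.2 − 10Q, supply P = 72 + 1.25Q.
Competitive equilibrium: 212.2 − 10Q = 72 + 1.25Q → Q* = 12.4622, P* = 87.5778.
At the ceiling P = 85, quantity supplied = (85 − 72)/1.25 = 10.4.
Willingness to pay at Q' = 10.4: 212.2 − 10·10.4 = 108.2.
ΔQ = 12.4622 − 10.4 = 2.0622; wedge = 108.2 − 85 = 23.2.
Welfare loss = ½ × 2.0622 × 23.2 = $23.92 thousand.

$23.92 thousand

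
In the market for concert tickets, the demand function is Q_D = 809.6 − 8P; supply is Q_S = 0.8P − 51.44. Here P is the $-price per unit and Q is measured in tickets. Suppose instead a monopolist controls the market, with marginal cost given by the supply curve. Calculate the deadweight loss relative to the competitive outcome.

In inverse form: demand P = 101.2 − 0.125Q, supply P = 64.3 + 1.25Q.
Competitive equilibrium: 101.2 − 0.125Q = 64.3 + 1.25Q → Q* = 26.8364, P* = 97.8455.
Marginal revenue: MR = 101.2 − 0.25Q. Set MR = MC: 101.2 − 0.25Q = 64.3 + 1.25Q → Q_m = 24.6.
Price P_m = 101.2 − 0.125·24.6 = 98.125; MC(Q_m) = 64.3 + 1.25·24.6 = 95.05.
Competitive Q* = 26.8364, so ΔQ = 2.2364; wedge = 98.125 − 95.05 = 3.075.
Welfare loss = ½ × 2.2364 × 3.075 = $3.44.

$3.44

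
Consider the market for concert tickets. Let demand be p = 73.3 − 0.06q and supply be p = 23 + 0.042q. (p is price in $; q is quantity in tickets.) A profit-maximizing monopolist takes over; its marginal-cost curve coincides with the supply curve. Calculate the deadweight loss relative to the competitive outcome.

Competitive equilibrium: 73.3 − 0.06q = 23 + 0.042q → q* = 493.13725, p* = 43.71176.
Marginal revenue: MR = 73.3 − 0.12q. Set MR = MC: 73.3 − 0.12q = 23 + 0.042q → q_m = 310.49383.
Price p_m = 73.3 − 0.06·310.49383 = 54.67037; MC(q_m) = 23 + 0.042·310.49383 = 36.04074.
Competitive q* = 493.13725, so Δq = 182.64342; wedge = 54.67037 − 36.04074 = 18.62963.
Deadweight loss = ½ × 182.64342 × 18.62963 = $1701.29.

$1701.29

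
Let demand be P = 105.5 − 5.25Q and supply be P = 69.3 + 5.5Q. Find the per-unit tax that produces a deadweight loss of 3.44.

Competitive equilibrium: 105.5 − 5.25Q = 69.3 + 5.5Q → Q* = 3.3674, P* = 87.8209.
A tax t gives ΔQ = t/10.75 and wedge t, so DWL = t²/21.5.
t²/21.5 = 3.44 → t² = 73.96 → t = 8.6.

8.6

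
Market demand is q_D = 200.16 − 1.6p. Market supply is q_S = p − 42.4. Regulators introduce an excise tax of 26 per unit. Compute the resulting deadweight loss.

In inverse form: demand p = 125.1 − 0.625q, supply p = 42.4 + q.
Competitive equilibrium: 125.1 − 0.625q = 42.4 + q → q* = 50.8923, p* = 93.2923.
With the tax, the buyer price exceeds the seller price by 26: (125.1 − 0.625q) − (42.4 + q) = 26 → q' = 34.8923.
Δq = 50.8923 − 34.8923 = 16; the wedge equals the tax, 26.
DWL = ½ × 16 × 26 = 208.

208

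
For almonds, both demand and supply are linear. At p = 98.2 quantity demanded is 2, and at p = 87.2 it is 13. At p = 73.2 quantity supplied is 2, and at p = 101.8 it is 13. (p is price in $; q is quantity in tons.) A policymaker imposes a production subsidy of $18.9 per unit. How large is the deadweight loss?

Demand slope = (87.2 − 98.2)/(13 − 2) = −1, so p = 100.2 − q.
Supply slope = (101.8 − 73.2)/(13 − 2) = 2.6, so p = 68 + 2.6q.
Competitive equilibrium: 100.2 − q = 68 + 2.6q → q* = 8.9444, p* = 91.2556.
The subsidy lowers effective supply by 18.9: p = 49.1 + 2.6q.
New quantity: 100.2 − q = 49.1 + 2.6q → q' = 14.1944.
Overproduction Δq = 14.1944 − 8.9444 = 5.25; wedge = subsidy = 18.9.
Welfare loss = ½ × 5.25 × 18.9 = $49.61.

$49.61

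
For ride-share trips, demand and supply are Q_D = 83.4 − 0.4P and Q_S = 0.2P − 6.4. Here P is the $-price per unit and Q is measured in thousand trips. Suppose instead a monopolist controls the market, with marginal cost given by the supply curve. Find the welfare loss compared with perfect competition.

$129.80 thousand

In inverse form: demand P = 208.5 − 2.5Q, supply P = 32 + 5Q.
Competitive equilibrium: 208.5 − 2.5Q = 32 + 5Q → Q* = 23.5333, P* = 149.6667.
Marginal revenue: MR = 208.5 − 5Q. Set MR = MC: 208.5 − 5Q = 32 + 5Q → Q_m = 17.65.
Price P_m = 208.5 − 2.5·17.65 = 164.375; MC(Q_m) = 32 + 5·17.65 = 120.25.
Competitive Q* = 23.5333, so ΔQ = 5.8833; wedge = 164.375 − 120.25 = 44.125.
DWL = ½ × 5.8833 × 44.125 = $129.80 thousand.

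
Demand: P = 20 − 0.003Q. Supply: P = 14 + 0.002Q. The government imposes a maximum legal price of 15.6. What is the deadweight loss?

400

Competitive equilibrium: 20 − 0.003Q = 14 + 0.002Q → Q* = 1200, P* = 16.4.
At the ceiling P = 15.6, quantity supplied = (15.6 − 14)/0.002 = 800.
Willingness to pay at Q' = 800: 20 − 0.003·800 = 17.6.
ΔQ = 1200 − 800 = 400; wedge = 17.6 − 15.6 = 2.
Deadweight loss = ½ × 400 × 2 = 400.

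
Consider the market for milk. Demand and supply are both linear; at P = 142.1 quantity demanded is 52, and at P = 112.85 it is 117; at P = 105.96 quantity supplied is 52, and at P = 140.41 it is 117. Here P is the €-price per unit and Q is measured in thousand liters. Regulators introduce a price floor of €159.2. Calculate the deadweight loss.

Demand slope = (112.85 − 142.1)/(117 − 52) = −0.45, so P = 165.5 − 0.45Q.
Supply slope = (140.41 − 105.96)/(117 − 52) = 0.53, so P = 78.4 + 0.53Q.
Competitive equilibrium: 165.5 − 0.45Q = 78.4 + 0.53Q → Q* = 88.8776, P* = 125.5051.
At the floor P = 159.2, quantity demanded = (165.5 − 159.2)/0.45 = 14.
Sellers' marginal cost at Q' = 14: 78.4 + 0.53·14 = 85.82.
ΔQ = 88.8776 − 14 = 74.8776; wedge = 159.2 − 85.82 = 73.38.
DWL = ½ × 74.8776 × 73.38 = €2747.26 thousand.

€2747.26 thousand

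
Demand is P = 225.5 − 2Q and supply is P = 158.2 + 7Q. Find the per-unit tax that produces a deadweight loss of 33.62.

24.6

Competitive equilibrium: 225.5 − 2Q = 158.2 + 7Q → Q* = 7.4778, P* = 210.5444.
A tax t gives ΔQ = t/9 and wedge t, so DWL = t²/18.
t²/18 = 33.62 → t² = 605.16 → t = 24.6.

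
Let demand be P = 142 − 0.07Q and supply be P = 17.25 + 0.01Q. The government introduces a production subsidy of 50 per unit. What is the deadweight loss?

15625

Competitive equilibrium: 142 − 0.07Q = 17.25 + 0.01Q → Q* = 1559.375, P* = 32.8438.
The subsidy lowers effective supply by 50: P = 0.01Q − 32.75.
New quantity: 142 − 0.07Q = 0.01Q − 32.75 → Q' = 2184.375.
Overproduction ΔQ = 2184.375 − 1559.375 = 625; wedge = subsidy = 50.
Welfare loss = ½ × 625 × 50 = 15625.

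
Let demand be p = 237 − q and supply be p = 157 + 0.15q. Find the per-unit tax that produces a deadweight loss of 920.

46

Competitive equilibrium: 237 − q = 157 + 0.15q → q* = 69.5652, p* = 167.4348.
A tax t gives Δq = t/1.15 and wedge t, so DWL = t²/2.3.
t²/2.3 = 920 → t² = 2116 → t = 46.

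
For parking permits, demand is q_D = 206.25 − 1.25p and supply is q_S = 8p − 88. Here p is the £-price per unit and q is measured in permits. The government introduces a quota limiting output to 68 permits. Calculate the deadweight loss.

£4486.06

In inverse form: demand p = 165 − 0.8q, supply p = 11 + 0.125q.
Competitive equilibrium: 165 − 0.8q = 11 + 0.125q → q* = 166.4865, p* = 31.8108.
At q = 68: demand price = 165 − 0.8·68 = 110.6; supply price = 11 + 0.125·68 = 19.5.
Δq = 166.4865 − 68 = 98.4865; wedge = 110.6 − 19.5 = 91.1.
The triangle = ½ × 98.4865 × 91.1 = £4486.06.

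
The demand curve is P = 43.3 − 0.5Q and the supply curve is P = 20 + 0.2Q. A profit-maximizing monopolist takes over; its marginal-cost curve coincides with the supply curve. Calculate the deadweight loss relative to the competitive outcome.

Competitive equilibrium: 43.3 − 0.5Q = 20 + 0.2Q → Q* = 33.2857, P* = 26.6571.
Marginal revenue: MR = 43.3 − Q. Set MR = MC: 43.3 − Q = 20 + 0.2Q → Q_m = 19.4167.
Price P_m = 43.3 − 0.5·19.4167 = 33.5917; MC(Q_m) = 20 + 0.2·19.4167 = 23.8833.
Competitive Q* = 33.2857, so ΔQ = 13.869; wedge = 33.5917 − 23.8833 = 9.7084.
Welfare loss = ½ × 13.869 × 9.7084 = 67.32.

67.32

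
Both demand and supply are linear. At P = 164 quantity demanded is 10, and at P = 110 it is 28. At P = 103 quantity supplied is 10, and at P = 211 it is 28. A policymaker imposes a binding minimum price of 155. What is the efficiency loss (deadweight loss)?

Demand slope = (110 − 164)/(28 − 10) = −3, so P = 194 − 3Q.
Supply slope = (211 − 103)/(28 − 10) = 6, so P = 43 + 6Q.
Competitive equilibrium: 194 − 3Q = 43 + 6Q → Q* = 16.7778, P* = 143.6667.
At the floor P = 155, quantity demanded = (194 − 155)/3 = 13.
Sellers' marginal cost at Q' = 13: 43 + 6·13 = 121.
ΔQ = 16.7778 − 13 = 3.7778; wedge = 155 − 121 = 34.
Deadweight loss = ½ × 3.7778 × 34 = 64.22.

64.22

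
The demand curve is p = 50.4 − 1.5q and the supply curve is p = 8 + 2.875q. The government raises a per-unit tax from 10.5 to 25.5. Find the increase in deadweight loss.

61.71

Competitive equilibrium: 50.4 − 1.5q = 8 + 2.875q → q* = 9.6914, p* = 35.8629.
For a per-unit tax t: Δq = t/4.375, so DWL = ½·t·(t/4.375) = t²/8.75.
At t = 10.5: DWL = 12.6. At t = 25.5: DWL = 74.314.
Increase = 74.314 − 12.6 = 61.71.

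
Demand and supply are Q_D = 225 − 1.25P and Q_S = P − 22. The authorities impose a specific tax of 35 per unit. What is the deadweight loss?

340.28

In inverse form: demand P = 180 − 0.8Q, supply P = 22 + Q.
Competitive equilibrium: 180 − 0.8Q = 22 + Q → Q* = 87.7778, P* = 109.7778.
With the tax, the buyer price exceeds the seller price by 35: (180 − 0.8Q) − (22 + Q) = 35 → Q' = 68.3333.
ΔQ = 87.7778 − 68.3333 = 19.4445; the wedge equals the tax, 35.
The triangle = ½ × 19.4445 × 35 = 340.28.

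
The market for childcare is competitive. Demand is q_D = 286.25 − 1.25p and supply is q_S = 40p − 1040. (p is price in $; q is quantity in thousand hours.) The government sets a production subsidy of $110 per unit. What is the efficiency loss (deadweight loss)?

$7333.33 thousand

In inverse form: demand p = 229 − 0.8q, supply p = 26 + 0.025q.
Competitive equilibrium: 229 − 0.8q = 26 + 0.025q → q* = 246.0606, p* = 32.1515.
The subsidy lowers effective supply by 110: p = 0.025q − 84.
New quantity: 229 − 0.8q = 0.025q − 84 → q' = 379.3939.
Overproduction Δq = 379.3939 − 246.0606 = 133.3333; wedge = subsidy = 110.
The triangle = ½ × 133.3333 × 110 = $7333.33 thousand.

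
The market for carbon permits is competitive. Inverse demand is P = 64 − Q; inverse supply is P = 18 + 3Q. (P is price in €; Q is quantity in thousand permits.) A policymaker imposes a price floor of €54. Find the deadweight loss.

Competitive equilibrium: 64 − Q = 18 + 3Q → Q* = 11.5, P* = 52.5.
At the floor P = 54, quantity demanded = (64 − 54)/1 = 10.
Sellers' marginal cost at Q' = 10: 18 + 3·10 = 48.
ΔQ = 11.5 − 10 = 1.5; wedge = 54 − 48 = 6.
The triangle = ½ × 1.5 × 6 = €4.50 thousand.

€4.50 thousand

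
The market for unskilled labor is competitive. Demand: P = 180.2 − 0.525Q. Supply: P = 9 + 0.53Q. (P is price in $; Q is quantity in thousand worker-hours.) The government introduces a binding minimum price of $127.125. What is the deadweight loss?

$1974.41 thousand

Competitive equilibrium: 180.2 − 0.525Q = 9 + 0.53Q → Q* = 162.2749, P* = 95.0057.
At the floor P = 127.125, quantity demanded = (180.2 − 127.125)/0.525 = 101.0952.
Sellers' marginal cost at Q' = 101.0952: 9 + 0.53·101.0952 = 62.5805.
ΔQ = 162.2749 − 101.0952 = 61.1797; wedge = 127.125 − 62.5805 = 64.5445.
Welfare loss = ½ × 61.1797 × 64.5445 = $1974.41 thousand.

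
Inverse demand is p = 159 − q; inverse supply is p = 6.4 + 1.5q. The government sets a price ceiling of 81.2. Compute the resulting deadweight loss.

Competitive equilibrium: 159 − q = 6.4 + 1.5q → q* = 61.04, p* = 97.96.
At the ceiling p = 81.2, quantity supplied = (81.2 − 6.4)/1.5 = 49.8667.
Willingness to pay at q' = 49.8667: 159 − 1·49.8667 = 109.1333.
Δq = 61.04 − 49.8667 = 11.1733; wedge = 109.1333 − 81.2 = 27.9333.
The triangle = ½ × 11.1733 × 27.9333 = 156.05.

156.05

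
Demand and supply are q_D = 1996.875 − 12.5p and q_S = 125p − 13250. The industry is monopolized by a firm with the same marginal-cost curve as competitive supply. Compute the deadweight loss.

In inverse form: demand p = 159.75 − 0.08q, supply p = 106 + 0.008q.
Competitive equilibrium: 159.75 − 0.08q = 106 + 0.008q → q* = 610.79545, p* = 110.88636.
Marginal revenue: MR = 159.75 − 0.16q. Set MR = MC: 159.75 − 0.16q = 106 + 0.008q → q_m = 319.94048.
Price p_m = 159.75 − 0.08·319.94048 = 134.15476; MC(q_m) = 106 + 0.008·319.94048 = 108.55952.
Competitive q* = 610.79545, so Δq = 290.85497; wedge = 134.15476 − 108.55952 = 25.59524.
The triangle = ½ × 290.85497 × 25.59524 = 3722.25.

3722.25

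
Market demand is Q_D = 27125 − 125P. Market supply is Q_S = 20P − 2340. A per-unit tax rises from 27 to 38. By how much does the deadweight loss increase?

In inverse form: demand P = 217 − 0.008Q, supply P = 117 + 0.05Q.
Competitive equilibrium: 217 − 0.008Q = 117 + 0.05Q → Q* = 1724.1379, P* = 203.2069.
For a per-unit tax t: ΔQ = t/0.058, so DWL = ½·t·(t/0.058) = t²/0.116.
At t = 27: DWL = 6284.483. At t = 38: DWL = 12448.276.
Increase = 12448.276 − 6284.483 = 6163.79.

6163.79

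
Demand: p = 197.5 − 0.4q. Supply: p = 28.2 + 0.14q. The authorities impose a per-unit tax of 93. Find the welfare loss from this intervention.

Competitive equilibrium: 197.5 − 0.4q = 28.2 + 0.14q → q* = 313.5185, p* = 72.0926.
With the tax, the buyer price exceeds the seller price by 93: (197.5 − 0.4q) − (28.2 + 0.14q) = 93 → q' = 141.2963.
Δq = 313.5185 − 141.2963 = 172.2222; the wedge equals the tax, 93.
The triangle = ½ × 172.2222 × 93 = 8008.33.

8008.33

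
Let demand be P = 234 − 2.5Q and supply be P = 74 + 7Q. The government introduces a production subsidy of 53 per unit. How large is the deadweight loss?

147.84

Competitive equilibrium: 234 − 2.5Q = 74 + 7Q → Q* = 16.8421, P* = 191.8947.
The subsidy lowers effective supply by 53: P = 21 + 7Q.
New quantity: 234 − 2.5Q = 21 + 7Q → Q' = 22.4211.
Overproduction ΔQ = 22.4211 − 16.8421 = 5.579; wedge = subsidy = 53.
Welfare loss = ½ × 5.579 × 53 = 147.84.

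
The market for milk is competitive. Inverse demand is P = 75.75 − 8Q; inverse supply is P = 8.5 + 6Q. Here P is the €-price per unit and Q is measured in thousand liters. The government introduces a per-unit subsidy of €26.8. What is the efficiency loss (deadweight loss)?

Competitive equilibrium: 75.75 − 8Q = 8.5 + 6Q → Q* = 4.8036, P* = 37.3214.
The subsidy lowers effective supply by 26.8: P = 6Q − 18.3.
New quantity: 75.75 − 8Q = 6Q − 18.3 → Q' = 6.7179.
Overproduction ΔQ = 6.7179 − 4.8036 = 1.9143; wedge = subsidy = 26.8.
DWL = ½ × 1.9143 × 26.8 = €25.65 thousand.

€25.65 thousand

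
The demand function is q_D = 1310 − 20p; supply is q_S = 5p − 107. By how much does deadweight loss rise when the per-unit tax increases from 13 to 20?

462

In inverse form: demand p = 65.5 − 0.05q, supply p = 21.4 + 0.2q.
Competitive equilibrium: 65.5 − 0.05q = 21.4 + 0.2q → q* = 176.4, p* = 56.68.
For a per-unit tax t: Δq = t/0.25, so DWL = ½·t·(t/0.25) = t²/0.5.
At t = 13: DWL = 338. At t = 20: DWL = 800.
Increase = 800 − 338 = 462.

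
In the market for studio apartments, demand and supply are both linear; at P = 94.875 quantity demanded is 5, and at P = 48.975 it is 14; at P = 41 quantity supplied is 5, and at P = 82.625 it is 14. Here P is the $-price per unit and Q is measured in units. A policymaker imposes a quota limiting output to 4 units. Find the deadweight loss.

$207.97

Demand slope = (48.975 − 94.875)/(14 − 5) = −5.1, so P = 120.375 − 5.1Q.
Supply slope = (82.625 − 41)/(14 − 5) = 4.625, so P = 17.875 + 4.625Q.
Competitive equilibrium: 120.375 − 5.1Q = 17.875 + 4.625Q → Q* = 10.5398, P* = 66.6218.
At Q = 4: demand price = 120.375 − 5.1·4 = 99.975; supply price = 17.875 + 4.625·4 = 36.375.
ΔQ = 10.5398 − 4 = 6.5398; wedge = 99.975 − 36.375 = 63.6.
Welfare loss = ½ × 6.5398 × 63.6 = $207.97.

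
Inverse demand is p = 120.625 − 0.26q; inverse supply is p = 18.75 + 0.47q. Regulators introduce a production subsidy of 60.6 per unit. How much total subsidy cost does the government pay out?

13487.65

Competitive equilibrium: 120.625 − 0.26q = 18.75 + 0.47q → q* = 139.5548, p* = 84.3408.
The subsidy lowers effective supply by 60.6: p = 0.47q − 41.85.
New quantity: 120.625 − 0.26q = 0.47q − 41.85 → q' = 222.5685.
Total subsidy cost = 60.6 × 222.5685 = 13487.65.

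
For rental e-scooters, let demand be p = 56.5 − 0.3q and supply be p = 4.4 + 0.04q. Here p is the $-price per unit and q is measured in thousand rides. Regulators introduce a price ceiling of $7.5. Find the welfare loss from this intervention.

$975.09 thousand

Competitive equilibrium: 56.5 − 0.3q = 4.4 + 0.04q → q* = 153.2353, p* = 10.5294.
At the ceiling p = 7.5, quantity supplied = (7.5 − 4.4)/0.04 = 77.5.
Willingness to pay at q' = 77.5: 56.5 − 0.3·77.5 = 33.25.
Δq = 153.2353 − 77.5 = 75.7353; wedge = 33.25 − 7.5 = 25.75.
Deadweight loss = ½ × 75.7353 × 25.75 = $975.09 thousand.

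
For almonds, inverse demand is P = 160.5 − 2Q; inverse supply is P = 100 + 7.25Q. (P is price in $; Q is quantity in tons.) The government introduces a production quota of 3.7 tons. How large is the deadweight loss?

$37.32

Competitive equilibrium: 160.5 − 2Q = 100 + 7.25Q → Q* = 6.5405, P* = 147.4189.
At Q = 3.7: demand price = 160.5 − 2·3.7 = 153.1; supply price = 100 + 7.25·3.7 = 126.825.
ΔQ = 6.5405 − 3.7 = 2.8405; wedge = 153.1 − 126.825 = 26.275.
DWL = ½ × 2.8405 × 26.275 = $37.32.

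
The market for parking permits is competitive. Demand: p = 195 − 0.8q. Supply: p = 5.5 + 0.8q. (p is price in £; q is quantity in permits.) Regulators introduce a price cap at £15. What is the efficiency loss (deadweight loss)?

£9084.45

Competitive equilibrium: 195 − 0.8q = 5.5 + 0.8q → q* = 118.4375, p* = 100.25.
At the ceiling p = 15, quantity supplied = (15 − 5.5)/0.8 = 11.875.
Willingness to pay at q' = 11.875: 195 − 0.8·11.875 = 185.5.
Δq = 118.4375 − 11.875 = 106.5625; wedge = 185.5 − 15 = 170.5.
The triangle = ½ × 106.5625 × 170.5 = £9084.45.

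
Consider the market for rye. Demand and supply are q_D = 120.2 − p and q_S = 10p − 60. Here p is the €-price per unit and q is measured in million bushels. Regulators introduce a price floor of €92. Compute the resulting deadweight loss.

€3144.96 million

In inverse form: demand p = 120.2 − q, supply p = 6 + 0.1q.
Competitive equilibrium: 120.2 − q = 6 + 0.1q → q* = 103.8182, p* = 16.3818.
At the floor p = 92, quantity demanded = (120.2 − 92)/1 = 28.2.
Sellers' marginal cost at q' = 28.2: 6 + 0.1·28.2 = 8.82.
Δq = 103.8182 − 28.2 = 75.6182; wedge = 92 − 8.82 = 83.18.
Welfare loss = ½ × 75.6182 × 83.18 = €3144.96 million.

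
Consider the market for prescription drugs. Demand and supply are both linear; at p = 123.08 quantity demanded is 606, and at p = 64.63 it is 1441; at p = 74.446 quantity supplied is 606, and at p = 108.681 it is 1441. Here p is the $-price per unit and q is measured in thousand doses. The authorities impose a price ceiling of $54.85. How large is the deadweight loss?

$46577.30 thousand

Demand slope = (64.63 − 123.08)/(1441 − 606) = −0.07, so p = 165.5 − 0.07q.
Supply slope = (108.681 − 74.446)/(1441 − 606) = 0.041, so p = 49.6 + 0.041q.
Competitive equilibrium: 165.5 − 0.07q = 49.6 + 0.041q → q* = 1044.144144, p* = 92.40991.
At the ceiling p = 54.85, quantity supplied = (54.85 − 49.6)/0.041 = 128.04878.
Willingness to pay at q' = 128.04878: 165.5 − 0.07·128.04878 = 156.536585.
Δq = 1044.144144 − 128.04878 = 916.095364; wedge = 156.536585 − 54.85 = 101.686585.
Welfare loss = ½ × 916.095364 × 101.686585 = $46577.30 thousand.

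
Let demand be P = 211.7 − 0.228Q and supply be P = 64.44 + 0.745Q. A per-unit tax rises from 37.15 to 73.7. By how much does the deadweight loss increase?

Competitive equilibrium: 211.7 − 0.228Q = 64.44 + 0.745Q → Q* = 151.3464, P* = 177.193.
For a per-unit tax t: ΔQ = t/0.973, so DWL = ½·t·(t/0.973) = t²/1.946.
At t = 37.15: DWL = 709.21. At t = 73.7: DWL = 2791.208.
Increase = 2791.208 − 709.21 = 2082.

2082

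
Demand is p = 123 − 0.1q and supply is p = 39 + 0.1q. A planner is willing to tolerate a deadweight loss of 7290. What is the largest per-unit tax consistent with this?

54

Competitive equilibrium: 123 − 0.1q = 39 + 0.1q → q* = 420, p* = 81.
A tax t gives Δq = t/0.2 and wedge t, so DWL = t²/0.4.
t²/0.4 = 7290 → t² = 2916 → t = 54.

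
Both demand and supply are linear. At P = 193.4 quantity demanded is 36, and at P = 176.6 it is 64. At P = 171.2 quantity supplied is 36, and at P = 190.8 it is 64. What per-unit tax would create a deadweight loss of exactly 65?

Demand slope = (176.6 − 193.4)/(64 − 36) = −0.6, so P = 215 − 0.6Q.
Supply slope = (190.8 − 171.2)/(64 − 36) = 0.7, so P = 146 + 0.7Q.
Competitive equilibrium: 215 − 0.6Q = 146 + 0.7Q → Q* = 53.0769, P* = 183.1538.
A tax t gives ΔQ = t/1.3 and wedge t, so DWL = t²/2.6.
t²/2.6 = 65 → t² = 169 → t = 13.

13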